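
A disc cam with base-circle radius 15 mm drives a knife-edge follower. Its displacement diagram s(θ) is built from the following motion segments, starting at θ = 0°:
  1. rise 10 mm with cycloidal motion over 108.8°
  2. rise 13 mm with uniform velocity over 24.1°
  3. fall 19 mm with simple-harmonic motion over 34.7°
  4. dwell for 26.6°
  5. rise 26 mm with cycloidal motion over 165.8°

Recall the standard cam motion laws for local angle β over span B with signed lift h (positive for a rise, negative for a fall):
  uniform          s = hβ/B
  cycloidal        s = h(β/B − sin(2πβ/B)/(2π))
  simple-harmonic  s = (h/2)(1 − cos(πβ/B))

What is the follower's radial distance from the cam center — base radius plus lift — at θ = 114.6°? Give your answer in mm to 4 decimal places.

seg 1 [0°–108.8°] cycloidal, h=10: full span → s += 10 → s = 10.0000
seg 2 [108.8°–132.9°] uniform, h=13: θ=114.6° here. β=5.8, B=24.1. 13·5.8/24.1 = 3.1286 → s = 13.1286
radial distance = base radius + s = 15 + 13.1286 = 28.1286

28.1286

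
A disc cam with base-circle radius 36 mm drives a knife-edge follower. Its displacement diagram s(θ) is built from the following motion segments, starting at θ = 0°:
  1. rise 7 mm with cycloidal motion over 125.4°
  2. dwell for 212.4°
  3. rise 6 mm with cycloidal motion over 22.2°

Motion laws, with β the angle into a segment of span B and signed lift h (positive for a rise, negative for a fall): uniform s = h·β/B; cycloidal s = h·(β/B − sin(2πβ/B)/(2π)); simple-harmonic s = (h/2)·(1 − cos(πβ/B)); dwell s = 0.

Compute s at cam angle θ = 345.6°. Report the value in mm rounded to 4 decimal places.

seg 1 [0°–125.4°] cycloidal, h=7: full span → s += 7 → s = 7.0000
seg 2 [125.4°–337.8°] dwell: s stays 7.0000
seg 3 [337.8°–360°] cycloidal, h=6: θ=345.6° here. β=7.8, B=22.2. 6·(0.3514 − sin(2π·0.3514)/(2π)) = 1.3403 → s = 8.3403

8.3403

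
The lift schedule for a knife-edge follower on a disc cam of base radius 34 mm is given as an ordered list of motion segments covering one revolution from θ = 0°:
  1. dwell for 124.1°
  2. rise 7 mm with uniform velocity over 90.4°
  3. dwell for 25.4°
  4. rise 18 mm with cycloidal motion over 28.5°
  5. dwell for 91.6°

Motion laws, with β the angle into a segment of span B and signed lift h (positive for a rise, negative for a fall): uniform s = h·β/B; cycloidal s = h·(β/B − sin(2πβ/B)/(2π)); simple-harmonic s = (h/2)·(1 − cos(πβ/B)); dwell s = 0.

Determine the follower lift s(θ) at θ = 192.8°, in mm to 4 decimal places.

seg 1 [0°–124.1°] dwell: s stays 0.0000
seg 2 [124.1°–214.5°] uniform, h=7: θ=192.8° here. β=68.7, B=90.4. 7·68.7/90.4 = 5.3197 → s = 5.3197

5.3197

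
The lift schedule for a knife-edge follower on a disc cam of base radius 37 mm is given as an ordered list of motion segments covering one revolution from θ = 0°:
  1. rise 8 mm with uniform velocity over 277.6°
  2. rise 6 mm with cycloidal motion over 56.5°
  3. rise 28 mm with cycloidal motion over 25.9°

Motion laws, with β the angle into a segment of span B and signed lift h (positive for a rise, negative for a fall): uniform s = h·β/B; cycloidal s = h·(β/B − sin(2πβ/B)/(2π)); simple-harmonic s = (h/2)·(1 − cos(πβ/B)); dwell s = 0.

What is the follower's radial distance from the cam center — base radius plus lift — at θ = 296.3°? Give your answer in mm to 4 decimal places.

seg 1 [0°–277.6°] uniform, h=8: full span → s += 8 → s = 8.0000
seg 2 [277.6°–334.1°] cycloidal, h=6: θ=296.3° here. β=18.7, B=56.5. 6·(0.3310 − sin(2π·0.3310)/(2π)) = 1.1519 → s = 9.1519
radial distance = base radius + s = 37 + 9.1519 = 46.1519

46.1519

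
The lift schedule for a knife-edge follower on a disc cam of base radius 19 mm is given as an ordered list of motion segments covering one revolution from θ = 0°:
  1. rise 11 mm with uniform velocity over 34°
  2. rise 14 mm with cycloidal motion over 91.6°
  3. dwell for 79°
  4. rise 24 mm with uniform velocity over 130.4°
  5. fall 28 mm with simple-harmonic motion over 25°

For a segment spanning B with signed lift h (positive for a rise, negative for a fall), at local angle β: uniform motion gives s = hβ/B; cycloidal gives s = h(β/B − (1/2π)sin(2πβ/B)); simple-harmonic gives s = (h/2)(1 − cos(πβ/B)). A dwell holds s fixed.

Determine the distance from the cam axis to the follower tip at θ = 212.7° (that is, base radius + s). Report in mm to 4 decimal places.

seg 1 [0°–34°] uniform, h=11: full span → s += 11 → s = 11.0000
seg 2 [34°–125.6°] cycloidal, h=14: full span → s += 14 → s = 25.0000
seg 3 [125.6°–204.6°] dwell: s stays 25.0000
seg 4 [204.6°–335°] uniform, h=24: θ=212.7° here. β=8.1, B=130.4. 24·8.1/130.4 = 1.4908 → s = 26.4908
radial distance = base radius + s = 19 + 26.4908 = 45.4908

45.4908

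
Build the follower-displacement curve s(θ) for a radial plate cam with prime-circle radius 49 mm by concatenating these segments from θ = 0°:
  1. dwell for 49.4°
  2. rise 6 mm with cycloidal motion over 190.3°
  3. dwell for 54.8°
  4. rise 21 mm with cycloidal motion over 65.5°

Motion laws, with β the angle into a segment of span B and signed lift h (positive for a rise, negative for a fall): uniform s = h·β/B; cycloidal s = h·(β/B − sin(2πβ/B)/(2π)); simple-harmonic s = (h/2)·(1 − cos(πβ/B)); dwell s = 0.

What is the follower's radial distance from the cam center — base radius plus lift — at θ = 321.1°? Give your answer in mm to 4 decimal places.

seg 1 [0°–49.4°] dwell: s stays 0.0000
seg 2 [49.4°–239.7°] cycloidal, h=6: full span → s += 6 → s = 6.0000
seg 3 [239.7°–294.5°] dwell: s stays 6.0000
seg 4 [294.5°–360°] cycloidal, h=21: θ=321.1° here. β=26.6, B=65.5. 21·(0.4061 − sin(2π·0.4061)/(2π)) = 6.6689 → s = 12.6689
radial distance = base radius + s = 49 + 12.6689 = 61.6689

61.6689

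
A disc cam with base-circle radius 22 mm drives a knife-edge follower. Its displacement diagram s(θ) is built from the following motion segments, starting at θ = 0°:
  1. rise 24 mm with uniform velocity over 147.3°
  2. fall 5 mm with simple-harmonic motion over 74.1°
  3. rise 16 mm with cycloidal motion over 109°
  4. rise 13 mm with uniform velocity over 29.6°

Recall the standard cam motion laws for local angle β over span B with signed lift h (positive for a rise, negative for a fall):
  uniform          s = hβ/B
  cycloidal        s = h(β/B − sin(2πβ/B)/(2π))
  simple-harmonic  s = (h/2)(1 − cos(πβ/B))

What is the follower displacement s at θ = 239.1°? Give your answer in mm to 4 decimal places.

seg 1 [0°–147.3°] uniform, h=24: full span → s += 24 → s = 24.0000
seg 2 [147.3°–221.4°] simple-harmonic, h=-5: full span → s += -5 → s = 19.0000
seg 3 [221.4°–330.4°] cycloidal, h=16: θ=239.1° here. β=17.7, B=109. 16·(0.1624 − sin(2π·0.1624)/(2π)) = 0.4279 → s = 19.4279

19.4279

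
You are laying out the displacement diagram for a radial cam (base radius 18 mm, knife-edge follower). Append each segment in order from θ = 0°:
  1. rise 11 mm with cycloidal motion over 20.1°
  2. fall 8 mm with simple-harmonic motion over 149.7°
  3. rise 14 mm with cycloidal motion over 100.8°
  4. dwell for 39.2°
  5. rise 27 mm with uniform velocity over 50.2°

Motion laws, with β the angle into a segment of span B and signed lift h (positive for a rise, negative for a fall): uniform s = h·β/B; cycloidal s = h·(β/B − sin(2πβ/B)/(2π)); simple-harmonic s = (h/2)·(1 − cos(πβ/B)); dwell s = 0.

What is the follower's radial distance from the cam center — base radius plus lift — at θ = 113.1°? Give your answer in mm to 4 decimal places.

seg 1 [0°–20.1°] cycloidal, h=11: full span → s += 11 → s = 11.0000
seg 2 [20.1°–169.8°] simple-harmonic, h=-8: θ=113.1° here. β=93, B=149.7. -8/2·(1 − cos(π·0.6212)) = -5.4870 → s = 5.5130
radial distance = base radius + s = 18 + 5.5130 = 23.5130

23.5130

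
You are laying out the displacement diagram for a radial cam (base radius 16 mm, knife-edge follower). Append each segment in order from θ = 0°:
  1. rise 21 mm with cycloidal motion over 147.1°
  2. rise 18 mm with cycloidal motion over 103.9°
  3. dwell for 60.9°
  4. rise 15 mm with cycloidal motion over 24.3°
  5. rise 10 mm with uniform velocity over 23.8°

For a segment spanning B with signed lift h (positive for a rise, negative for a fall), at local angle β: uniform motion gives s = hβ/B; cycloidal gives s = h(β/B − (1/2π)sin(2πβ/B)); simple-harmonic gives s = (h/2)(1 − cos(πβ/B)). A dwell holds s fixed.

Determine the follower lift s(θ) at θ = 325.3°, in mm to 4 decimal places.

seg 1 [0°–147.1°] cycloidal, h=21: full span → s += 21 → s = 21.0000
seg 2 [147.1°–251°] cycloidal, h=18: full span → s += 18 → s = 39.0000
seg 3 [251°–311.9°] dwell: s stays 39.0000
seg 4 [311.9°–336.2°] cycloidal, h=15: θ=325.3° here. β=13.4, B=24.3. 15·(0.5514 − sin(2π·0.5514)/(2π)) = 9.0298 → s = 48.0298

48.0298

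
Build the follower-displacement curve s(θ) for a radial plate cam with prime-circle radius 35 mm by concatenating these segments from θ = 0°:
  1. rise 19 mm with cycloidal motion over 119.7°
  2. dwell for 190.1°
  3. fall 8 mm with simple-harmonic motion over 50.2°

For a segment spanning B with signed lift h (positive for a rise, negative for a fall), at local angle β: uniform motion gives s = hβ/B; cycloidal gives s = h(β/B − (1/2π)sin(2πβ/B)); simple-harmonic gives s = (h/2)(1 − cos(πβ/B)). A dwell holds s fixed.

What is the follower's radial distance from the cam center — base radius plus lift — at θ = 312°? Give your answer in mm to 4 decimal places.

seg 1 [0°–119.7°] cycloidal, h=19: full span → s += 19 → s = 19.0000
seg 2 [119.7°–309.8°] dwell: s stays 19.0000
seg 3 [309.8°–360°] simple-harmonic, h=-8: θ=312° here. β=2.2, B=50.2. -8/2·(1 − cos(π·0.0438)) = -0.0379 → s = 18.9621
radial distance = base radius + s = 35 + 18.9621 = 53.9621

53.9621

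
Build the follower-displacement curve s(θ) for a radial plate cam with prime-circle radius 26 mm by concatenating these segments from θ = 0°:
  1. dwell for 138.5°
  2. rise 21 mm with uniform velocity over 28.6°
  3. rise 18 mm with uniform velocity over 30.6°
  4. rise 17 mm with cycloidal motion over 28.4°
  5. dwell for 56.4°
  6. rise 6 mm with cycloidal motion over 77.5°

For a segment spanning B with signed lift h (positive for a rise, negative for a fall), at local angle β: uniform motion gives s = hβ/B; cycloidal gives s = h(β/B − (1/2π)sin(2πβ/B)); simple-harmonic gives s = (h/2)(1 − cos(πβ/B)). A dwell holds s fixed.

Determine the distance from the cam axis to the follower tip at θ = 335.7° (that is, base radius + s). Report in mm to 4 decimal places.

seg 1 [0°–138.5°] dwell: s stays 0.0000
seg 2 [138.5°–167.1°] uniform, h=21: full span → s += 21 → s = 21.0000
seg 3 [167.1°–197.7°] uniform, h=18: full span → s += 18 → s = 39.0000
seg 4 [197.7°–226.1°] cycloidal, h=17: full span → s += 17 → s = 56.0000
seg 5 [226.1°–282.5°] dwell: s stays 56.0000
seg 6 [282.5°–360°] cycloidal, h=6: θ=335.7° here. β=53.2, B=77.5. 6·(0.6865 − sin(2π·0.6865)/(2π)) = 4.9985 → s = 60.9985
radial distance = base radius + s = 26 + 60.9985 = 86.9985

86.9985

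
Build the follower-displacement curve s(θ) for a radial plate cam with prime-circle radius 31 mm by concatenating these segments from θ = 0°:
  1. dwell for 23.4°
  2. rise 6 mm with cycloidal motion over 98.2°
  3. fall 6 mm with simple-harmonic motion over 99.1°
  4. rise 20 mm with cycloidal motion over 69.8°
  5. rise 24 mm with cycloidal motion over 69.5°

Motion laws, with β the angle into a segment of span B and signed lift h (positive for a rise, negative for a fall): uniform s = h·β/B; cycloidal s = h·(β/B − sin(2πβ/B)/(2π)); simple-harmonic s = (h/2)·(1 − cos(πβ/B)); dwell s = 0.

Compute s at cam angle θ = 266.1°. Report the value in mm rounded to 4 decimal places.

seg 1 [0°–23.4°] dwell: s stays 0.0000
seg 2 [23.4°–121.6°] cycloidal, h=6: full span → s += 6 → s = 6.0000
seg 3 [121.6°–220.7°] simple-harmonic, h=-6: full span → s += -6 → s = 0.0000
seg 4 [220.7°–290.5°] cycloidal, h=20: θ=266.1° here. β=45.4, B=69.8. 20·(0.6504 − sin(2π·0.6504)/(2π)) = 15.5888 → s = 15.5888

15.5888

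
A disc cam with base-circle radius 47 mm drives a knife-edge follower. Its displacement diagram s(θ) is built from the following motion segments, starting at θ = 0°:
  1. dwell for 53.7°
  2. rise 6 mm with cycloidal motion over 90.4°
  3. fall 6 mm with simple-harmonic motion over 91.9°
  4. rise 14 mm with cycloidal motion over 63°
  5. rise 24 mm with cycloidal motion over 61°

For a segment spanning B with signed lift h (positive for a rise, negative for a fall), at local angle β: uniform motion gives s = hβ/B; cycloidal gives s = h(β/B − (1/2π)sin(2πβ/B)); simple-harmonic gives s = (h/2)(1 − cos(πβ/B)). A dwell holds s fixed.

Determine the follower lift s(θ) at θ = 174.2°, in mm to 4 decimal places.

seg 1 [0°–53.7°] dwell: s stays 0.0000
seg 2 [53.7°–144.1°] cycloidal, h=6: full span → s += 6 → s = 6.0000
seg 3 [144.1°–236°] simple-harmonic, h=-6: θ=174.2° here. β=30.1, B=91.9. -6/2·(1 − cos(π·0.3275)) = -1.4529 → s = 4.5471

4.5471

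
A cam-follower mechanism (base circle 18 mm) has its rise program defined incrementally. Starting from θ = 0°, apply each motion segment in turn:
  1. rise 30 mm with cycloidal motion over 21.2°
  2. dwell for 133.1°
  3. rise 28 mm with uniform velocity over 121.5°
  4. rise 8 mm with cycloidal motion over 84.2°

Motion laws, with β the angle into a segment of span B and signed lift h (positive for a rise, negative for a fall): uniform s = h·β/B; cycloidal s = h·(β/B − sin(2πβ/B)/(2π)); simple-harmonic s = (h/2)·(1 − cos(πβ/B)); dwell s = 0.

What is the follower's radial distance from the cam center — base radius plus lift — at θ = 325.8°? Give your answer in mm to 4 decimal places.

seg 1 [0°–21.2°] cycloidal, h=30: full span → s += 30 → s = 30.0000
seg 2 [21.2°–154.3°] dwell: s stays 30.0000
seg 3 [154.3°–275.8°] uniform, h=28: full span → s += 28 → s = 58.0000
seg 4 [275.8°–360°] cycloidal, h=8: θ=325.8° here. β=50, B=84.2. 8·(0.5938 − sin(2π·0.5938)/(2π)) = 5.4585 → s = 63.4585
radial distance = base radius + s = 18 + 63.4585 = 81.4585

81.4585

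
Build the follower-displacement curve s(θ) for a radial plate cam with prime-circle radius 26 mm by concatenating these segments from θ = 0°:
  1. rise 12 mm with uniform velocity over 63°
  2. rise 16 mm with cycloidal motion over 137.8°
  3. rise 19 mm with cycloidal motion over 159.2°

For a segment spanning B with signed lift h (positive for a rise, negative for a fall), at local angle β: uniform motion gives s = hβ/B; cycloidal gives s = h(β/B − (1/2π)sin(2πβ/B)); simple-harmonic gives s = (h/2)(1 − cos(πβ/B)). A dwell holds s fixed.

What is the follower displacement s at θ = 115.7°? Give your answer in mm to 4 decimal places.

seg 1 [0°–63°] uniform, h=12: full span → s += 12 → s = 12.0000
seg 2 [63°–200.8°] cycloidal, h=16: θ=115.7° here. β=52.7, B=137.8. 16·(0.3824 − sin(2π·0.3824)/(2π)) = 4.4045 → s = 16.4045

16.4045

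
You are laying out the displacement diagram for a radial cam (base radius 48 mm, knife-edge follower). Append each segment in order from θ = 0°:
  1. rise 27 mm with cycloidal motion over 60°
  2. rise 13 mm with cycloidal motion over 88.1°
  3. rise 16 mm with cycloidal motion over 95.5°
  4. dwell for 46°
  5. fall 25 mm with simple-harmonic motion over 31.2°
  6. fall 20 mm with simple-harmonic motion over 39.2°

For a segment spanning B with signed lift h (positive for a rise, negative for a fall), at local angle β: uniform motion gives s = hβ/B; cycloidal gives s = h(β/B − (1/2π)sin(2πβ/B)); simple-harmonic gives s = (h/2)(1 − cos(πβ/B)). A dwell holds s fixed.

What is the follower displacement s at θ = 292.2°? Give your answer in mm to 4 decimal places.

seg 1 [0°–60°] cycloidal, h=27: full span → s += 27 → s = 27.0000
seg 2 [60°–148.1°] cycloidal, h=13: full span → s += 13 → s = 40.0000
seg 3 [148.1°–243.6°] cycloidal, h=16: full span → s += 16 → s = 56.0000
seg 4 [243.6°–289.6°] dwell: s stays 56.0000
seg 5 [289.6°–320.8°] simple-harmonic, h=-25: θ=292.2° here. β=2.6, B=31.2. -25/2·(1 − cos(π·0.0833)) = -0.4259 → s = 55.5741

55.5741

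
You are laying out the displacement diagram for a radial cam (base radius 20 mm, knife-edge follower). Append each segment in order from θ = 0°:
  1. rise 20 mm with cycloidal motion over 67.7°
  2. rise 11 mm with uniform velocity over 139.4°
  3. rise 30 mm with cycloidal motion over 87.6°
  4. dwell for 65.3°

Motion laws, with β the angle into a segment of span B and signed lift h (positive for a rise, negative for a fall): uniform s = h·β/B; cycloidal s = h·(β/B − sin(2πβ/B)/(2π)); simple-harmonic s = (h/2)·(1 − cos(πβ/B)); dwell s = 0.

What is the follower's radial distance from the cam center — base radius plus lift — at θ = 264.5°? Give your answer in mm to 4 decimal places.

seg 1 [0°–67.7°] cycloidal, h=20: full span → s += 20 → s = 20.0000
seg 2 [67.7°–207.1°] uniform, h=11: full span → s += 11 → s = 31.0000
seg 3 [207.1°–294.7°] cycloidal, h=30: θ=264.5° here. β=57.4, B=87.6. 30·(0.6553 − sin(2π·0.6553)/(2π)) = 23.6108 → s = 54.6108
radial distance = base radius + s = 20 + 54.6108 = 74.6108

74.6108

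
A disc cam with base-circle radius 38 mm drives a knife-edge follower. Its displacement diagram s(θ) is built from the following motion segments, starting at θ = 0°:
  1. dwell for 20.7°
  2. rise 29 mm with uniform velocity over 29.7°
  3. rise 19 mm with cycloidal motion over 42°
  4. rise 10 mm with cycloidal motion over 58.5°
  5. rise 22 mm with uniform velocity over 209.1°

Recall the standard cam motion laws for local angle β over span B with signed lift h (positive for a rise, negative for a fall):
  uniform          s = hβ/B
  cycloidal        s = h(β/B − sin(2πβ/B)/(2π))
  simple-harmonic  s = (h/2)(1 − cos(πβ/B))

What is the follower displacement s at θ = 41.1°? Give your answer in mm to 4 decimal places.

seg 1 [0°–20.7°] dwell: s stays 0.0000
seg 2 [20.7°–50.4°] uniform, h=29: θ=41.1° here. β=20.4, B=29.7. 29·20.4/29.7 = 19.9192 → s = 19.9192

19.9192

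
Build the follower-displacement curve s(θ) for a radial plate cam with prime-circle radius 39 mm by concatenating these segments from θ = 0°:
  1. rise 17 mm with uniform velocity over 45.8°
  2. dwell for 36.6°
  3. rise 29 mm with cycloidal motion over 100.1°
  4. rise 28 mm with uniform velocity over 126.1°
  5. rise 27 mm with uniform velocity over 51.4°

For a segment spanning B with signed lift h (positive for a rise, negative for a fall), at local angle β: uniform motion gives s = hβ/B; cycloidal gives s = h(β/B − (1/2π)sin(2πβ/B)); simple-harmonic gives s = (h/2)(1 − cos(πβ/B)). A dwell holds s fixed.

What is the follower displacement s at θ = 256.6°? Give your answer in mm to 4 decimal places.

seg 1 [0°–45.8°] uniform, h=17: full span → s += 17 → s = 17.0000
seg 2 [45.8°–82.4°] dwell: s stays 17.0000
seg 3 [82.4°–182.5°] cycloidal, h=29: full span → s += 29 → s = 46.0000
seg 4 [182.5°–308.6°] uniform, h=28: θ=256.6° here. β=74.1, B=126.1. 28·74.1/126.1 = 16.4536 → s = 62.4536

62.4536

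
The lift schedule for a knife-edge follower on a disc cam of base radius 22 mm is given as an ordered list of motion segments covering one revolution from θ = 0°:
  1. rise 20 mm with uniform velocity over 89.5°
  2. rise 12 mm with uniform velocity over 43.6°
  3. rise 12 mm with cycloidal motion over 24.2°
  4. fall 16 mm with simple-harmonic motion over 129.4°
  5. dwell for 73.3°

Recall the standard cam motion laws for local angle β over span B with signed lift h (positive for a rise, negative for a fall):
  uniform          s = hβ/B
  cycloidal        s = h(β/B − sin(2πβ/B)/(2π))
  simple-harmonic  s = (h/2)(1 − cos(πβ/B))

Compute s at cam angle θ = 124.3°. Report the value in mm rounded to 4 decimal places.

seg 1 [0°–89.5°] uniform, h=20: full span → s += 20 → s = 20.0000
seg 2 [89.5°–133.1°] uniform, h=12: θ=124.3° here. β=34.8, B=43.6. 12·34.8/43.6 = 9.5780 → s = 29.5780

29.5780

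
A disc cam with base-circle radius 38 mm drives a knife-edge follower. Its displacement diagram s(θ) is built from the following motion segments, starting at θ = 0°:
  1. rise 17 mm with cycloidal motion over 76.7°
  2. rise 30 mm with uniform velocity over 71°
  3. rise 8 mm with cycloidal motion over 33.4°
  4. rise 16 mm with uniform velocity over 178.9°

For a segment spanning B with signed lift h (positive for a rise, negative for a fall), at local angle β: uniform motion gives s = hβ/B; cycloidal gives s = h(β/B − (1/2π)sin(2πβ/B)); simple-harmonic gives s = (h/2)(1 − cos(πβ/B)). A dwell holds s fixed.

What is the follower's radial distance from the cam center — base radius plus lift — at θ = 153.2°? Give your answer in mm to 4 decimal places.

seg 1 [0°–76.7°] cycloidal, h=17: full span → s += 17 → s = 17.0000
seg 2 [76.7°–147.7°] uniform, h=30: full span → s += 30 → s = 47.0000
seg 3 [147.7°–181.1°] cycloidal, h=8: θ=153.2° here. β=5.5, B=33.4. 8·(0.1647 − sin(2π·0.1647)/(2π)) = 0.2228 → s = 47.2228
radial distance = base radius + s = 38 + 47.2228 = 85.2228

85.2228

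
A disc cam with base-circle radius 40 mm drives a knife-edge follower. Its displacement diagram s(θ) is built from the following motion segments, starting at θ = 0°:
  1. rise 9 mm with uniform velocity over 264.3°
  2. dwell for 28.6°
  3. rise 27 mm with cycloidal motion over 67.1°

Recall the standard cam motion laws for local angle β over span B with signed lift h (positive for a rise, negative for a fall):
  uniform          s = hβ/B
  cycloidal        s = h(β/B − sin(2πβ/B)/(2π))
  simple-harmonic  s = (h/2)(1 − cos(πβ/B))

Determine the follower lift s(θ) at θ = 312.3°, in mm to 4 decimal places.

seg 1 [0°–264.3°] uniform, h=9: full span → s += 9 → s = 9.0000
seg 2 [264.3°–292.9°] dwell: s stays 9.0000
seg 3 [292.9°–360°] cycloidal, h=27: θ=312.3° here. β=19.4, B=67.1. 27·(0.2891 − sin(2π·0.2891)/(2π)) = 3.6382 → s = 12.6382

12.6382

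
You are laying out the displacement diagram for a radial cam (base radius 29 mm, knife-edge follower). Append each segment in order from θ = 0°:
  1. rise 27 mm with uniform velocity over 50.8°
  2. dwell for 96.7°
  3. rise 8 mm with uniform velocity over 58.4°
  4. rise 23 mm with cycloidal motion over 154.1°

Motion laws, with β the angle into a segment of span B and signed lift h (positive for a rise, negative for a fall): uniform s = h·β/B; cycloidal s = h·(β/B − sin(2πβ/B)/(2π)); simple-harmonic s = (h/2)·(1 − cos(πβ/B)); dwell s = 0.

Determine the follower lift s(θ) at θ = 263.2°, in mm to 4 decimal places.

seg 1 [0°–50.8°] uniform, h=27: full span → s += 27 → s = 27.0000
seg 2 [50.8°–147.5°] dwell: s stays 27.0000
seg 3 [147.5°–205.9°] uniform, h=8: full span → s += 8 → s = 35.0000
seg 4 [205.9°–360°] cycloidal, h=23: θ=263.2° here. β=57.3, B=154.1. 23·(0.3718 − sin(2π·0.3718)/(2π)) = 5.9129 → s = 40.9129

40.9129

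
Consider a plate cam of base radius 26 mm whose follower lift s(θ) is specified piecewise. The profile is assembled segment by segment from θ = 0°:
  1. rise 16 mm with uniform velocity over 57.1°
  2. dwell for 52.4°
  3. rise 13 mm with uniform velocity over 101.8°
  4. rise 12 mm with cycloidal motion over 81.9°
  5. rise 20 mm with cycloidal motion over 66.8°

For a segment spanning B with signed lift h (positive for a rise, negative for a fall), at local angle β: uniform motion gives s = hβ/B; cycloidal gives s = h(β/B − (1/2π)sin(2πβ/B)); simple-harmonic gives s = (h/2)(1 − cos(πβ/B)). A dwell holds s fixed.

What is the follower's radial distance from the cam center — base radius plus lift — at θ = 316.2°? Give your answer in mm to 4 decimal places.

seg 1 [0°–57.1°] uniform, h=16: full span → s += 16 → s = 16.0000
seg 2 [57.1°–109.5°] dwell: s stays 16.0000
seg 3 [109.5°–211.3°] uniform, h=13: full span → s += 13 → s = 29.0000
seg 4 [211.3°–293.2°] cycloidal, h=12: full span → s += 12 → s = 41.0000
seg 5 [293.2°–360°] cycloidal, h=20: θ=316.2° here. β=23, B=66.8. 20·(0.3443 − sin(2π·0.3443)/(2π)) = 4.2458 → s = 45.2458
radial distance = base radius + s = 26 + 45.2458 = 71.2458

71.2458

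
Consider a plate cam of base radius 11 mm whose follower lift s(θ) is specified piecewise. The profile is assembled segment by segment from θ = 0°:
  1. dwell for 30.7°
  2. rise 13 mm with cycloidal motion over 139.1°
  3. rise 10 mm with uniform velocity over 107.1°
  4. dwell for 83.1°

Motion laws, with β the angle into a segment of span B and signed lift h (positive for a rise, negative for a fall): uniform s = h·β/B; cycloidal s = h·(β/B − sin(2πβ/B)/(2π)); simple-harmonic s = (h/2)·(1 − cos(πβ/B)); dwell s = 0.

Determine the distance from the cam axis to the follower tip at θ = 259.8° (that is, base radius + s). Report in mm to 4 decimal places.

seg 1 [0°–30.7°] dwell: s stays 0.0000
seg 2 [30.7°–169.8°] cycloidal, h=13: full span → s += 13 → s = 13.0000
seg 3 [169.8°–276.9°] uniform, h=10: θ=259.8° here. β=90, B=107.1. 10·90/107.1 = 8.4034 → s = 21.4034
radial distance = base radius + s = 11 + 21.4034 = 32.4034

32.4034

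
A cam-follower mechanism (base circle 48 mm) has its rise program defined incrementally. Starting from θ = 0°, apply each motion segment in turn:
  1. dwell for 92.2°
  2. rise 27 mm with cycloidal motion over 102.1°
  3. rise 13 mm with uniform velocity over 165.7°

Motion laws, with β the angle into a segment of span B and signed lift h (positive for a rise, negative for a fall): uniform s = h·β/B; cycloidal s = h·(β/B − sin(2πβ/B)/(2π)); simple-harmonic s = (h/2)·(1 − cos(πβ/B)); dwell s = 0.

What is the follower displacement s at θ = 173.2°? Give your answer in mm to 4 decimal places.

seg 1 [0°–92.2°] dwell: s stays 0.0000
seg 2 [92.2°–194.3°] cycloidal, h=27: θ=173.2° here. β=81, B=102.1. 27·(0.7933 − sin(2π·0.7933)/(2π)) = 25.5590 → s = 25.5590

25.5590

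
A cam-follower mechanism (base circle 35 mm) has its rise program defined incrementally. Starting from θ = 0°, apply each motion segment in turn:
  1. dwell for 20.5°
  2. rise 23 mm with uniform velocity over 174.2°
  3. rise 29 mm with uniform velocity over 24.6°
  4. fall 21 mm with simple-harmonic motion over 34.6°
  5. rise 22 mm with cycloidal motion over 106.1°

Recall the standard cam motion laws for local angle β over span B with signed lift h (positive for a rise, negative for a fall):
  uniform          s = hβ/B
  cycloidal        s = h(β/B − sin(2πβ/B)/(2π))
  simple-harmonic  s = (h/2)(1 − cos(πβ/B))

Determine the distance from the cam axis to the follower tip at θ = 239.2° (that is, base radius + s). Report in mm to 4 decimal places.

seg 1 [0°–20.5°] dwell: s stays 0.0000
seg 2 [20.5°–194.7°] uniform, h=23: full span → s += 23 → s = 23.0000
seg 3 [194.7°–219.3°] uniform, h=29: full span → s += 29 → s = 52.0000
seg 4 [219.3°–253.9°] simple-harmonic, h=-21: θ=239.2° here. β=19.9, B=34.6. -21/2·(1 − cos(π·0.5751)) = -12.9558 → s = 39.0442
radial distance = base radius + s = 35 + 39.0442 = 74.0442

74.0442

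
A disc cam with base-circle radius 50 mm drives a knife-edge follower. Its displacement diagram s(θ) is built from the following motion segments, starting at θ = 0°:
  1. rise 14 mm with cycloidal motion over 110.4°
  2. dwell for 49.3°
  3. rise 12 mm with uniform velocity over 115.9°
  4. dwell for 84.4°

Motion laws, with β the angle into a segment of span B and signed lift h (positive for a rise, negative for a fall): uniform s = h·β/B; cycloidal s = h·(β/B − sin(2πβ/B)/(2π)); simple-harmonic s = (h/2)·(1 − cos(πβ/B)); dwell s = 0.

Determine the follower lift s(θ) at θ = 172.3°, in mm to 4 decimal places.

seg 1 [0°–110.4°] cycloidal, h=14: full span → s += 14 → s = 14.0000
seg 2 [110.4°–159.7°] dwell: s stays 14.0000
seg 3 [159.7°–275.6°] uniform, h=12: θ=172.3° here. β=12.6, B=115.9. 12·12.6/115.9 = 1.3046 → s = 15.3046

15.3046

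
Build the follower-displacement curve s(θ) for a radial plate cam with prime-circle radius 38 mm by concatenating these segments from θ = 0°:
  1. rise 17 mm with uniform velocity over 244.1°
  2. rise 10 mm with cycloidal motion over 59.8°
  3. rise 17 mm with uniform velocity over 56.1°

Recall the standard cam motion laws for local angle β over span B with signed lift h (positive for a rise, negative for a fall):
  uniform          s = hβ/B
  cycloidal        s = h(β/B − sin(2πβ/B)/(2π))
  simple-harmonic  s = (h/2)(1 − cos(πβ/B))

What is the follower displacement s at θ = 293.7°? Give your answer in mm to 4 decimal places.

seg 1 [0°–244.1°] uniform, h=17: full span → s += 17 → s = 17.0000
seg 2 [244.1°–303.9°] cycloidal, h=10: θ=293.7° here. β=49.6, B=59.8. 10·(0.8294 − sin(2π·0.8294)/(2π)) = 9.6917 → s = 26.6917

26.6917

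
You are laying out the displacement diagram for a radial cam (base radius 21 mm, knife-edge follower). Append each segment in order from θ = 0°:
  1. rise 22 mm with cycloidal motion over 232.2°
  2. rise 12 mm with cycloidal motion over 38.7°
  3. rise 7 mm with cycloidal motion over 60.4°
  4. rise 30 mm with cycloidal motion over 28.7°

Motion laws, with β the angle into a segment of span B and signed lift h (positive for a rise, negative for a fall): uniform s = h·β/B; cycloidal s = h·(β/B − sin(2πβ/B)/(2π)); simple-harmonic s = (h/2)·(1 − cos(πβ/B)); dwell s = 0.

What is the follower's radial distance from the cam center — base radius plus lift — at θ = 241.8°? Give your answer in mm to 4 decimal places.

seg 1 [0°–232.2°] cycloidal, h=22: full span → s += 22 → s = 22.0000
seg 2 [232.2°–270.9°] cycloidal, h=12: θ=241.8° here. β=9.6, B=38.7. 12·(0.2481 − sin(2π·0.2481)/(2π)) = 1.0670 → s = 23.0670
radial distance = base radius + s = 21 + 23.0670 = 44.0670

44.0670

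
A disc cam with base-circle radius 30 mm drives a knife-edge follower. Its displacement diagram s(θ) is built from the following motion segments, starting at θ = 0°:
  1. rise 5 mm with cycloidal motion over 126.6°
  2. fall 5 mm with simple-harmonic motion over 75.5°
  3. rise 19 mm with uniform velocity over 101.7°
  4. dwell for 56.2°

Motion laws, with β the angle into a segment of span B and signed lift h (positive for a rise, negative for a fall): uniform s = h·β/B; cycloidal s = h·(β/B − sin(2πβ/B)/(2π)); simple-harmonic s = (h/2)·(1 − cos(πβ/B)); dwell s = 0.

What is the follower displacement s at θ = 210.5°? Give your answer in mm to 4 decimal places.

seg 1 [0°–126.6°] cycloidal, h=5: full span → s += 5 → s = 5.0000
seg 2 [126.6°–202.1°] simple-harmonic, h=-5: full span → s += -5 → s = 0.0000
seg 3 [202.1°–303.8°] uniform, h=19: θ=210.5° here. β=8.4, B=101.7. 19·8.4/101.7 = 1.5693 → s = 1.5693

1.5693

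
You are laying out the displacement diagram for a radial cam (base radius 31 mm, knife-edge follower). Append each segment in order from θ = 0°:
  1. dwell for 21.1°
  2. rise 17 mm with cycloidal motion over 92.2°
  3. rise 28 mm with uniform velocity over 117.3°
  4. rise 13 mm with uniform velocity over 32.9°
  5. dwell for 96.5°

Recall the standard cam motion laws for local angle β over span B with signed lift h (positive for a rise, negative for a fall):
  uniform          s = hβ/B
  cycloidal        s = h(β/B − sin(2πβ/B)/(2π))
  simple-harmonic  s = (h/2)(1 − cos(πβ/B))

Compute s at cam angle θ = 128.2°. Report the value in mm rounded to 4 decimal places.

seg 1 [0°–21.1°] dwell: s stays 0.0000
seg 2 [21.1°–113.3°] cycloidal, h=17: full span → s += 17 → s = 17.0000
seg 3 [113.3°–230.6°] uniform, h=28: θ=128.2° here. β=14.9, B=117.3. 28·14.9/117.3 = 3.5567 → s = 20.5567

20.5567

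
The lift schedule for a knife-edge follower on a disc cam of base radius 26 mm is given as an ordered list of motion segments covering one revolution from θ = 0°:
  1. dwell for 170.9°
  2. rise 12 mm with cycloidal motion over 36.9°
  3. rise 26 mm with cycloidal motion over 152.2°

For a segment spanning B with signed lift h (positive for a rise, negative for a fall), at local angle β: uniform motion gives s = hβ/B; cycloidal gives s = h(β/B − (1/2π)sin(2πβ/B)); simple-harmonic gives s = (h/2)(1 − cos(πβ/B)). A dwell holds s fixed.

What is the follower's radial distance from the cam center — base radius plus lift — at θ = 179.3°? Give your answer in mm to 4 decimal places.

seg 1 [0°–170.9°] dwell: s stays 0.0000
seg 2 [170.9°–207.8°] cycloidal, h=12: θ=179.3° here. β=8.4, B=36.9. 12·(0.2276 − sin(2π·0.2276)/(2π)) = 0.8407 → s = 0.8407
radial distance = base radius + s = 26 + 0.8407 = 26.8407

26.8407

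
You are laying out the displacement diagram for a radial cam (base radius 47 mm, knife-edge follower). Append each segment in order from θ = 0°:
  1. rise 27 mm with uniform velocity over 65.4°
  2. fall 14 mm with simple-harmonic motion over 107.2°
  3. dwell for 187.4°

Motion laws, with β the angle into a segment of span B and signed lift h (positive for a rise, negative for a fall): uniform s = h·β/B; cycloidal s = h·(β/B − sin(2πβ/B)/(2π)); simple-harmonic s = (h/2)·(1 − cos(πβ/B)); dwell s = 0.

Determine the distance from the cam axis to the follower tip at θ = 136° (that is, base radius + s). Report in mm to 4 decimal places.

seg 1 [0°–65.4°] uniform, h=27: full span → s += 27 → s = 27.0000
seg 2 [65.4°–172.6°] simple-harmonic, h=-14: θ=136° here. β=70.6, B=107.2. -14/2·(1 − cos(π·0.6586)) = -10.3449 → s = 16.6551
radial distance = base radius + s = 47 + 16.6551 = 63.6551

63.6551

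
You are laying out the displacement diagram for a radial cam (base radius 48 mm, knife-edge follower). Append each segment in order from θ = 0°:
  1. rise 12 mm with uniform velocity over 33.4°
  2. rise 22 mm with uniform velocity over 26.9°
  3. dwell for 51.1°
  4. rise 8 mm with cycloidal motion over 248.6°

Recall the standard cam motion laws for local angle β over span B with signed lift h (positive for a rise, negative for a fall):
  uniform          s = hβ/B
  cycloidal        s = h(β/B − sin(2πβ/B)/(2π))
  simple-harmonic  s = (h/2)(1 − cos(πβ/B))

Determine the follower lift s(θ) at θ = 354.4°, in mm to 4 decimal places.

seg 1 [0°–33.4°] uniform, h=12: full span → s += 12 → s = 12.0000
seg 2 [33.4°–60.3°] uniform, h=22: full span → s += 22 → s = 34.0000
seg 3 [60.3°–111.4°] dwell: s stays 34.0000
seg 4 [111.4°–360°] cycloidal, h=8: θ=354.4° here. β=243, B=248.6. 8·(0.9775 − sin(2π·0.9775)/(2π)) = 7.9994 → s = 41.9994

41.9994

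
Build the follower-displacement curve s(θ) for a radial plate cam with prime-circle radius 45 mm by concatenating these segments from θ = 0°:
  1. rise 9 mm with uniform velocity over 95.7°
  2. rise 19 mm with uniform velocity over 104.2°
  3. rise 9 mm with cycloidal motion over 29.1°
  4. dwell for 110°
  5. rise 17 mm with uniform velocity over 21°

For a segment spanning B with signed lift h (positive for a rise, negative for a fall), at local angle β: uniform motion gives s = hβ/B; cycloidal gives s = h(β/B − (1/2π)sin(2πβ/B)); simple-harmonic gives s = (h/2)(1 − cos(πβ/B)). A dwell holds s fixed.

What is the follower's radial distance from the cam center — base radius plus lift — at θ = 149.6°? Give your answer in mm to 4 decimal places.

seg 1 [0°–95.7°] uniform, h=9: full span → s += 9 → s = 9.0000
seg 2 [95.7°–199.9°] uniform, h=19: θ=149.6° here. β=53.9, B=104.2. 19·53.9/104.2 = 9.8282 → s = 18.8282
radial distance = base radius + s = 45 + 18.8282 = 63.8282

63.8282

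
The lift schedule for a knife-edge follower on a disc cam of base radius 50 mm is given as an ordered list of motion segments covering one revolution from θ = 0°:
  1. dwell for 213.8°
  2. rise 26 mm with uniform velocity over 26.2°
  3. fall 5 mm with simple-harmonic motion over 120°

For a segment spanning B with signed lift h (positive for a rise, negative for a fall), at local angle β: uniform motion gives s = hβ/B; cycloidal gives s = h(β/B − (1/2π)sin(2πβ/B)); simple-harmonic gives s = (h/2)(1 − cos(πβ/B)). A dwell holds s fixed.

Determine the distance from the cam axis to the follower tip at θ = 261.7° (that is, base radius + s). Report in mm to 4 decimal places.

seg 1 [0°–213.8°] dwell: s stays 0.0000
seg 2 [213.8°–240°] uniform, h=26: full span → s += 26 → s = 26.0000
seg 3 [240°–360°] simple-harmonic, h=-5: θ=261.7° here. β=21.7, B=120. -5/2·(1 − cos(π·0.1808)) = -0.3927 → s = 25.6073
radial distance = base radius + s = 50 + 25.6073 = 75.6073

75.6073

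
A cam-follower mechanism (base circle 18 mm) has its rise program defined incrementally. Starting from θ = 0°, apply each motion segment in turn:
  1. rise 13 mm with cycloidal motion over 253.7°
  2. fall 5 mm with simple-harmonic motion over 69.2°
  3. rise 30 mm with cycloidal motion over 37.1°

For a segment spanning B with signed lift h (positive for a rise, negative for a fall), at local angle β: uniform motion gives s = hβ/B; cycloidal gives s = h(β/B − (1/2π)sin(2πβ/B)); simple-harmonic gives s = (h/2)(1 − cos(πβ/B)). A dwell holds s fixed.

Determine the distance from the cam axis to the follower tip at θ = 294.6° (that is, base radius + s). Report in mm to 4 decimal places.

seg 1 [0°–253.7°] cycloidal, h=13: full span → s += 13 → s = 13.0000
seg 2 [253.7°–322.9°] simple-harmonic, h=-5: θ=294.6° here. β=40.9, B=69.2. -5/2·(1 − cos(π·0.5910)) = -3.2053 → s = 9.7947
radial distance = base radius + s = 18 + 9.7947 = 27.7947

27.7947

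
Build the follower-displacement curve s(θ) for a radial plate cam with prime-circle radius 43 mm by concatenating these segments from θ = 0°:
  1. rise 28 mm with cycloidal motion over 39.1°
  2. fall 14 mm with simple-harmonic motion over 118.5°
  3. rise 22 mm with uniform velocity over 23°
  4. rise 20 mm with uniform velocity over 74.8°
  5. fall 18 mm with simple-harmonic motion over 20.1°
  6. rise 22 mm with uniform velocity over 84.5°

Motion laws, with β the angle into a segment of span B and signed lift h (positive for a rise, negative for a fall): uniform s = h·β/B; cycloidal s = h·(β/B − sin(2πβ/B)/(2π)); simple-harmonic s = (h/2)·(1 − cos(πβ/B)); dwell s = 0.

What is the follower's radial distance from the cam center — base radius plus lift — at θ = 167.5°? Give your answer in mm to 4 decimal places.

seg 1 [0°–39.1°] cycloidal, h=28: full span → s += 28 → s = 28.0000
seg 2 [39.1°–157.6°] simple-harmonic, h=-14: full span → s += -14 → s = 14.0000
seg 3 [157.6°–180.6°] uniform, h=22: θ=167.5° here. β=9.9, B=23. 22·9.9/23 = 9.4696 → s = 23.4696
radial distance = base radius + s = 43 + 23.4696 = 66.4696

66.4696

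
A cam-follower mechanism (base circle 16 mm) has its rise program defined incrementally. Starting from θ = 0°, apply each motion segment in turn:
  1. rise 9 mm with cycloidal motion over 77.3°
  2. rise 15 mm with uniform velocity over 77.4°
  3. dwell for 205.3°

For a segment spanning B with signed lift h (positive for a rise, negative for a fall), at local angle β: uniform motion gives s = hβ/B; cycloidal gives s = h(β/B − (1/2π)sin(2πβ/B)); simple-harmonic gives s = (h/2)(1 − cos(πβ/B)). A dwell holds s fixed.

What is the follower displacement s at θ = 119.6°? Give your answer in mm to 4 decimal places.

seg 1 [0°–77.3°] cycloidal, h=9: full span → s += 9 → s = 9.0000
seg 2 [77.3°–154.7°] uniform, h=15: θ=119.6° here. β=42.3, B=77.4. 15·42.3/77.4 = 8.1977 → s = 17.1977

17.1977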